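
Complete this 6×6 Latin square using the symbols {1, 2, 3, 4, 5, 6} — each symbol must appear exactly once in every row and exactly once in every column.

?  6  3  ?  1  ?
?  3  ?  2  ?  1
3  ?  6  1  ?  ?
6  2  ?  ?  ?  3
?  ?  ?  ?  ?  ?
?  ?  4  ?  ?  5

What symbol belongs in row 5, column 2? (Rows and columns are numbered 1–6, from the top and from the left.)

4

row 2 has {1,2,3}; column 3 has {3,4,6} — only 5 is left for (r2,c3).
row 4 has {2,3,6}; column 3 has {3,4,5,6} — only 1 is left for (r4,c3).
row 5 is empty so far; column 3 has {1,3,4,5,6} — only 2 is left for (r5,c3).
row 6 has {4,5}; column 2 has {2,3,6} — only 1 is left for (r6,c2).
row 2 has {1,2,3,5}; column 1 has {3,6} — only 4 is left for (r2,c1).
row 2 has {1,2,3,4,5}; column 5 has {1} — only 6 is left for (r2,c5).
row 6 has {1,4,5}; column 1 has {3,4,6} — only 2 is left for (r6,c1).
row 6 has {1,2,4,5}; column 5 has {1,6} — only 3 is left for (r6,c5).
row 1 has {1,3,6}; column 1 has {2,3,4,6} — only 5 is left for (r1,c1).
row 1 has {1,3,5,6}; column 4 has {1,2} — only 4 is left for (r1,c4).
row 1 has {1,3,4,5,6}; column 6 has {1,3,5} — only 2 is left for (r1,c6).
row 3 has {1,3,6}; column 6 has {1,2,3,5} — only 4 is left for (r3,c6).
row 4 has {1,2,3,6}; column 4 has {1,2,4} — only 5 is left for (r4,c4).
row 4 has {1,2,3,5,6}; column 5 has {1,3,6} — only 4 is left for (r4,c5).
row 5 has {2}; column 1 has {2,3,4,5,6} — only 1 is left for (r5,c1).
row 5 has {1,2}; column 5 has {1,3,4,6} — only 5 is left for (r5,c5).
row 5 has {1,2,5}; column 6 has {1,2,3,4,5} — only 6 is left for (r5,c6).
row 6 has {1,2,3,4,5}; column 4 has {1,2,4,5} — only 6 is left for (r6,c4).
row 3 has {1,3,4,6}; column 2 has {1,2,3,6} — only 5 is left for (r3,c2).
row 3 has {1,3,4,5,6}; column 5 has {1,3,4,5,6} — only 2 is left for (r3,c5).
row 5 has {1,2,5,6}; column 2 has {1,2,3,5,6} — only 4 is left for (r5,c2).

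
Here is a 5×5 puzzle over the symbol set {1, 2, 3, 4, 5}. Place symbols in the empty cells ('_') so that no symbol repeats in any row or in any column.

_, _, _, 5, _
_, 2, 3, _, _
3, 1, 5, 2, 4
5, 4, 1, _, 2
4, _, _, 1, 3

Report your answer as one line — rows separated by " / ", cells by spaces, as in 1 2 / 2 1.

2 3 4 5 1 / 1 2 3 4 5 / 3 1 5 2 4 / 5 4 1 3 2 / 4 5 2 1 3

(r1,c2): row 1 has {5}; column 2 has {1,2,4}, so it must be 3.
(r1,c5): row 1 has {3,5}; column 5 has {2,3,4}, so it must be 1.
(r2,c1): row 2 has {2,3}; column 1 has {3,4,5}, so it must be 1.
(r2,c4): row 2 has {1,2,3}; column 4 has {1,2,5}, so it must be 4.
(r2,c5): row 2 has {1,2,3,4}; column 5 has {1,2,3,4}, so it must be 5.
(r4,c4): row 4 has {1,2,4,5}; column 4 has {1,2,4,5}, so it must be 3.
(r5,c2): row 5 has {1,3,4}; column 2 has {1,2,3,4}, so it must be 5.
(r5,c3): row 5 has {1,3,4,5}; column 3 has {1,3,5}, so it must be 2.
(r1,c1): row 1 has {1,3,5}; column 1 has {1,3,4,5}, so it must be 2.
(r1,c3): row 1 has {1,2,3,5}; column 3 has {1,2,3,5}, so it must be 4.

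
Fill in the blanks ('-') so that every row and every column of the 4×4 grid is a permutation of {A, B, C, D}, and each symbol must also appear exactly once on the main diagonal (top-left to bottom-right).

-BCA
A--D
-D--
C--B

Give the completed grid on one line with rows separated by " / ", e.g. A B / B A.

D B C A / A C B D / B D A C / C A D B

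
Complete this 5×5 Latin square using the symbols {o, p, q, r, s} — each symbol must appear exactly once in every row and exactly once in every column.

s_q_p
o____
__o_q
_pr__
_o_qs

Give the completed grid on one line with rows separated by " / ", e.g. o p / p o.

(r1,c2) = r
(r1,c4) = o
(r2,c5) = r
(r3,c2) = s
(r4,c1) = q
(r4,c4) = s
(r4,c5) = o
(r5,c3) = p
(r2,c2) = q
(r2,c3) = s
(r2,c4) = p
(r3,c4) = r
(r5,c1) = r
(r3,c1) = p

s r q o p / o q s p r / p s o r q / q p r s o / r o p q s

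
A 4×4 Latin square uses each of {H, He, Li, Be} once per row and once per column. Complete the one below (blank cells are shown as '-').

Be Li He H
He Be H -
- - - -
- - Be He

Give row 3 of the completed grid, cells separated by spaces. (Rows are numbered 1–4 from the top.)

H He Li Be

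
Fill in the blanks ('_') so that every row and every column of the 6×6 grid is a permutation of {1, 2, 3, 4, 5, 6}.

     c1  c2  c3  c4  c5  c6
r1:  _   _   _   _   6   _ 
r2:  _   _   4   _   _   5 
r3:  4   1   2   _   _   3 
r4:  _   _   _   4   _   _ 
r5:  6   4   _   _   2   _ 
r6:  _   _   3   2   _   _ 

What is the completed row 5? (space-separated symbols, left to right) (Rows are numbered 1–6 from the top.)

(r3,c5) = 5
(r5,c6) = 1
(r3,c4) = 6
(r5,c3) = 5
(r5,c4) = 3

6 4 5 3 2 1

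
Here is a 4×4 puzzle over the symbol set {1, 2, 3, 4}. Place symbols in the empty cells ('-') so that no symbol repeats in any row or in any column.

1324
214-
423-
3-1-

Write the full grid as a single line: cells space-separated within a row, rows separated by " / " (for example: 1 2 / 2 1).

1 3 2 4 / 2 1 4 3 / 4 2 3 1 / 3 4 1 2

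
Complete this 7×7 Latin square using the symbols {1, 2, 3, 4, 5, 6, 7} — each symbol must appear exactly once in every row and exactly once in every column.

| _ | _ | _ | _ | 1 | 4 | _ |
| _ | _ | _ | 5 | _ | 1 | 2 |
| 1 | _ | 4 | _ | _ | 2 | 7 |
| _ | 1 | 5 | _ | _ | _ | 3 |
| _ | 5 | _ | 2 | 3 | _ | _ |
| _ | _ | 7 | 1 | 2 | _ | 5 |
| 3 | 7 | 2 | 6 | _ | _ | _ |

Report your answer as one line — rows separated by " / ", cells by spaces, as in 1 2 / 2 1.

5 2 3 7 1 4 6 / 4 3 6 5 7 1 2 / 1 6 4 3 5 2 7 / 2 1 5 4 6 7 3 / 7 5 1 2 3 6 4 / 6 4 7 1 2 3 5 / 3 7 2 6 4 5 1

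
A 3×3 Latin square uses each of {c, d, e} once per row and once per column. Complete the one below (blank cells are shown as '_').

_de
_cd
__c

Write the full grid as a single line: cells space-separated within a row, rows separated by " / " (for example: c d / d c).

c d e / e c d / d e c

(r1,c1) = c
(r2,c1) = e
(r3,c1) = d
(r3,c2) = e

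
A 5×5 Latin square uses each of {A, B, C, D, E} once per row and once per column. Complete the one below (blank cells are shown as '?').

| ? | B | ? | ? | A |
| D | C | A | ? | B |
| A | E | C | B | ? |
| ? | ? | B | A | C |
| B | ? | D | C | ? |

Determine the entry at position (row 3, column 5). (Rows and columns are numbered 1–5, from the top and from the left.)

D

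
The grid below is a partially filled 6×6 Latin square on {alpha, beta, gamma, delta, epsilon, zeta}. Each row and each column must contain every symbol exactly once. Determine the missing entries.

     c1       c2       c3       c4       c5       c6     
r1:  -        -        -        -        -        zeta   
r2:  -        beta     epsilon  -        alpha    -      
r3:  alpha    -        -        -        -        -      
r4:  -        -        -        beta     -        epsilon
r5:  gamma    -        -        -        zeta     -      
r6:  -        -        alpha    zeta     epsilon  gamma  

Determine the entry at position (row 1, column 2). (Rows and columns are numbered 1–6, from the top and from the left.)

gamma

(r2,c6) = delta
(r3,c6) = beta
(r5,c6) = alpha
(r6,c2) = delta
(r2,c1) = zeta
(r2,c4) = gamma
(r4,c1) = delta
(r4,c5) = gamma
(r5,c2) = epsilon
(r5,c4) = delta
(r6,c1) = beta
(r1,c1) = epsilon
(r1,c4) = alpha
(r3,c4) = epsilon
(r3,c5) = delta
(r4,c3) = zeta
(r5,c3) = beta
(r1,c2) = gamma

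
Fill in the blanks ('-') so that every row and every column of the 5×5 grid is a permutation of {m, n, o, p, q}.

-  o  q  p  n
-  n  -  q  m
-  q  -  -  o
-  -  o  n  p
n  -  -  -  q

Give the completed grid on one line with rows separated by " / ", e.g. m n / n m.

(r1,c1) = m
(r2,c3) = p
(r3,c1) = p
(r3,c4) = m
(r4,c1) = q
(r4,c2) = m
(r5,c2) = p
(r5,c3) = m
(r5,c4) = o
(r2,c1) = o
(r3,c3) = n

m o q p n / o n p q m / p q n m o / q m o n p / n p m o q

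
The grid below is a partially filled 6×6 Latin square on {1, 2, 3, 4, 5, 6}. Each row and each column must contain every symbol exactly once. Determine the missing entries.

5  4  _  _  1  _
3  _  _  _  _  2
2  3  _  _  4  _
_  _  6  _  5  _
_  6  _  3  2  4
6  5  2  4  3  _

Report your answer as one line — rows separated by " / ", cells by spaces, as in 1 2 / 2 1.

5 4 3 2 1 6 / 3 1 4 5 6 2 / 2 3 1 6 4 5 / 4 2 6 1 5 3 / 1 6 5 3 2 4 / 6 5 2 4 3 1

(r1,c3) = 3
(r1,c6) = 6
(r2,c2) = 1
(r2,c5) = 6
(r4,c2) = 2
(r4,c4) = 1
(r4,c6) = 3
(r5,c1) = 1
(r5,c3) = 5
(r6,c6) = 1
(r1,c4) = 2
(r2,c3) = 4
(r2,c4) = 5
(r3,c3) = 1
(r3,c4) = 6
(r3,c6) = 5
(r4,c1) = 4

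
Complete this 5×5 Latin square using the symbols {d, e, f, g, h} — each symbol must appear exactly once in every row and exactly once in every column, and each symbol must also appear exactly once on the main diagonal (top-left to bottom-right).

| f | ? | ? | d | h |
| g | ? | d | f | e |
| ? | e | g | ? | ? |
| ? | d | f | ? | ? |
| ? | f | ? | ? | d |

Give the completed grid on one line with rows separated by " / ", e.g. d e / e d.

f g e d h / g h d f e / d e g h f / h d f e g / e f h g d

row 1 has {d,f,h}; column 2 has {d,e,f} — only g is left for (r1,c2).
row 1 has {d,f,g,h}; column 3 has {d,f,g} — only e is left for (r1,c3).
row 2 has {d,e,f,g}; column 2 has {d,e,f,g}; the diagonal has {d,f,g} — only h is left for (r2,c2).
row 3 has {e,g}; column 4 has {d,f} — only h is left for (r3,c4).
row 3 has {e,g,h}; column 5 has {d,e,h} — only f is left for (r3,c5).
row 4 has {d,f}; column 4 has {d,f,h}; the diagonal has {d,f,g,h} — only e is left for (r4,c4).
row 4 has {d,e,f}; column 5 has {d,e,f,h} — only g is left for (r4,c5).
row 5 has {d,f}; column 3 has {d,e,f,g} — only h is left for (r5,c3).
row 5 has {d,f,h}; column 4 has {d,e,f,h} — only g is left for (r5,c4).
row 3 has {e,f,g,h}; column 1 has {f,g} — only d is left for (r3,c1).
row 4 has {d,e,f,g}; column 1 has {d,f,g} — only h is left for (r4,c1).
row 5 has {d,f,g,h}; column 1 has {d,f,g,h} — only e is left for (r5,c1).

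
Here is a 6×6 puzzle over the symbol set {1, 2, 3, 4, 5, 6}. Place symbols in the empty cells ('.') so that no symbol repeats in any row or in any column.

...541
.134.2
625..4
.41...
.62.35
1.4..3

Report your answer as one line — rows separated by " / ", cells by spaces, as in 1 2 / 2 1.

2 3 6 5 4 1 / 5 1 3 4 6 2 / 6 2 5 3 1 4 / 3 4 1 2 5 6 / 4 6 2 1 3 5 / 1 5 4 6 2 3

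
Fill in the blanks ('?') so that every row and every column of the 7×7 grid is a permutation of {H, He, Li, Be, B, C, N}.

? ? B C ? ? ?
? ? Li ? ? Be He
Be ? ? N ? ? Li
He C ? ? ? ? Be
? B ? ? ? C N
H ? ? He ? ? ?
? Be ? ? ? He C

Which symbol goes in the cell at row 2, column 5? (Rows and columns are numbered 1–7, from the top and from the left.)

B

(r1,c7) = H
(r5,c1) = Li
(r6,c7) = B
(r1,c1) = N
(r1,c6) = Li
(r6,c6) = N
(r7,c1) = B
(r1,c2) = He
(r1,c5) = Be
(r2,c1) = C
(r3,c2) = H
(r3,c6) = B
(r4,c6) = H
(r6,c2) = Li
(r6,c5) = C
(r2,c2) = N
(r3,c5) = He
(r4,c3) = N
(r5,c5) = H
(r6,c3) = Be
(r7,c3) = H
(r7,c4) = Li
(r7,c5) = N
(r2,c5) = B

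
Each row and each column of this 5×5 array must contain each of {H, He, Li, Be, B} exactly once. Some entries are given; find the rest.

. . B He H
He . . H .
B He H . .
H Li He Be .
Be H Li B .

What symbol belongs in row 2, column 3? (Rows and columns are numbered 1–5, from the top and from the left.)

Be

(r1,c1) = Li
(r1,c2) = Be
(r2,c2) = B
(r2,c3) = Be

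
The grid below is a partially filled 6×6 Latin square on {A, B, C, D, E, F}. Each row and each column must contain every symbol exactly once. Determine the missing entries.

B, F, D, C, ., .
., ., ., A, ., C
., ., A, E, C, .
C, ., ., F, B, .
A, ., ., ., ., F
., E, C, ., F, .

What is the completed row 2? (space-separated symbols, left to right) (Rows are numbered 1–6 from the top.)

E B F A D C

Cell (r4,c3): row 4 has {B,C,F}; column 3 has {A,C,D} → E.
Cell (r5,c3): row 5 has {A,F}; column 3 has {A,C,D,E} → B.
Cell (r5,c4): row 5 has {A,B,F}; column 4 has {A,C,E,F} → D.
Cell (r5,c5): row 5 has {A,B,D,F}; column 5 has {B,C,F} → E.
Cell (r6,c1): row 6 has {C,E,F}; column 1 has {A,B,C} → D.
Cell (r6,c4): row 6 has {C,D,E,F}; column 4 has {A,C,D,E,F} → B.
Cell (r6,c6): row 6 has {B,C,D,E,F}; column 6 has {C,F} → A.
Cell (r1,c5): row 1 has {B,C,D,F}; column 5 has {B,C,E,F} → A.
Cell (r1,c6): row 1 has {A,B,C,D,F}; column 6 has {A,C,F} → E.
Cell (r2,c3): row 2 has {A,C}; column 3 has {A,B,C,D,E} → F.
Cell (r2,c5): row 2 has {A,C,F}; column 5 has {A,B,C,E,F} → D.
Cell (r3,c1): row 3 has {A,C,E}; column 1 has {A,B,C,D} → F.
Cell (r4,c6): row 4 has {B,C,E,F}; column 6 has {A,C,E,F} → D.
Cell (r5,c2): row 5 has {A,B,D,E,F}; column 2 has {E,F} → C.
Cell (r2,c1): row 2 has {A,C,D,F}; column 1 has {A,B,C,D,F} → E.
Cell (r2,c2): row 2 has {A,C,D,E,F}; column 2 has {C,E,F} → B.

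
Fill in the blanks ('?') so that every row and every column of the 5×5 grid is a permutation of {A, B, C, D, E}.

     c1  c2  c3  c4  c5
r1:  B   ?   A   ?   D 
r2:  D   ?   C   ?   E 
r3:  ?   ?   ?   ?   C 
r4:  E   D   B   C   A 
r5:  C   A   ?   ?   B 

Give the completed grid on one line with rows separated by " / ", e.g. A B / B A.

At row 1, column 4: row 1 has {A,B,D}; column 4 has {C}; that leaves E.
At row 2, column 2: row 2 has {C,D,E}; column 2 has {A,D}; that leaves B.
At row 2, column 4: row 2 has {B,C,D,E}; column 4 has {C,E}; that leaves A.
At row 3, column 1: row 3 has {C}; column 1 has {B,C,D,E}; that leaves A.
At row 3, column 2: row 3 has {A,C}; column 2 has {A,B,D}; that leaves E.
At row 3, column 3: row 3 has {A,C,E}; column 3 has {A,B,C}; that leaves D.
At row 3, column 4: row 3 has {A,C,D,E}; column 4 has {A,C,E}; that leaves B.
At row 5, column 3: row 5 has {A,B,C}; column 3 has {A,B,C,D}; that leaves E.
At row 5, column 4: row 5 has {A,B,C,E}; column 4 has {A,B,C,E}; that leaves D.
At row 1, column 2: row 1 has {A,B,D,E}; column 2 has {A,B,D,E}; that leaves C.

B C A E D / D B C A E / A E D B C / E D B C A / C A E D B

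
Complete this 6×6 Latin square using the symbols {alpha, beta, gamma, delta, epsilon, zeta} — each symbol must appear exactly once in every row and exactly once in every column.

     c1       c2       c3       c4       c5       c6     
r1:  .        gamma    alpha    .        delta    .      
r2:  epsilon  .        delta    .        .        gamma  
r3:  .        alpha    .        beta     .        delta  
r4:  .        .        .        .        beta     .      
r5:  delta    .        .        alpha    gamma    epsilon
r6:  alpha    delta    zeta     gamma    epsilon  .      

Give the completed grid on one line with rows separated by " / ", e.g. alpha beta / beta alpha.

beta gamma alpha epsilon delta zeta / epsilon beta delta zeta alpha gamma / gamma alpha epsilon beta zeta delta / zeta epsilon gamma delta beta alpha / delta zeta beta alpha gamma epsilon / alpha delta zeta gamma epsilon beta

(r2,c4) = zeta
(r2,c5) = alpha
(r3,c5) = zeta
(r5,c3) = beta
(r6,c6) = beta
(r1,c4) = epsilon
(r1,c6) = zeta
(r2,c2) = beta
(r3,c1) = gamma
(r3,c3) = epsilon
(r4,c1) = zeta
(r4,c2) = epsilon
(r4,c3) = gamma
(r4,c4) = delta
(r4,c6) = alpha
(r5,c2) = zeta
(r1,c1) = beta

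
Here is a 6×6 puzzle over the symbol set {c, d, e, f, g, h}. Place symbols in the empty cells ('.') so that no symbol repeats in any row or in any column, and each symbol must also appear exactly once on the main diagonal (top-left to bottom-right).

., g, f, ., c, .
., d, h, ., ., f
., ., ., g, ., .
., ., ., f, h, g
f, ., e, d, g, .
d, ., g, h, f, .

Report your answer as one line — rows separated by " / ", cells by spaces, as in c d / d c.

h g f e c d / g d h c e f / e f c g d h / c e d f h g / f h e d g c / d c g h f e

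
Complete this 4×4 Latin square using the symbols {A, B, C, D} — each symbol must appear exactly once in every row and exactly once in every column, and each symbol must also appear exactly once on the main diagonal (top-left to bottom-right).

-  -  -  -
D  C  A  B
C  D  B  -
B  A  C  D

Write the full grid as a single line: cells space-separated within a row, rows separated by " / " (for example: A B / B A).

A B D C / D C A B / C D B A / B A C D

(r1,c1) = A
(r1,c2) = B
(r1,c3) = D
(r1,c4) = C
(r3,c4) = A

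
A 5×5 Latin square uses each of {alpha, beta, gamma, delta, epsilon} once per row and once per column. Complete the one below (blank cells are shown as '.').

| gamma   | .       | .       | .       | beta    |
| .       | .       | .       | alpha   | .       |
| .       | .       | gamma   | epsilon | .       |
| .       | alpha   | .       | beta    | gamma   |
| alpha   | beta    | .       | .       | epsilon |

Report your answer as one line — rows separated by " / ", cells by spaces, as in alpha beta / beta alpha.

gamma epsilon alpha delta beta / epsilon gamma beta alpha delta / beta delta gamma epsilon alpha / delta alpha epsilon beta gamma / alpha beta delta gamma epsilon

(r1,c4) = delta
(r2,c5) = delta
(r3,c2) = delta
(r3,c5) = alpha
(r5,c3) = delta
(r5,c4) = gamma
(r1,c2) = epsilon
(r1,c3) = alpha
(r2,c2) = gamma
(r3,c1) = beta
(r4,c3) = epsilon
(r2,c1) = epsilon
(r2,c3) = beta
(r4,c1) = delta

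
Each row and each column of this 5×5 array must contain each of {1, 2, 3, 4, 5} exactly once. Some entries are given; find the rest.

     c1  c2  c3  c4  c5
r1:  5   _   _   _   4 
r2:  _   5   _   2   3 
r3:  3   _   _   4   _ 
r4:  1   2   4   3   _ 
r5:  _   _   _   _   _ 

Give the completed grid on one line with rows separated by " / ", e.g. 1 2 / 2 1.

5 3 2 1 4 / 4 5 1 2 3 / 3 1 5 4 2 / 1 2 4 3 5 / 2 4 3 5 1

Cell (r1,c4): row 1 has {4,5}; column 4 has {2,3,4} → 1.
Cell (r2,c1): row 2 has {2,3,5}; column 1 has {1,3,5} → 4.
Cell (r2,c3): row 2 has {2,3,4,5}; column 3 has {4} → 1.
Cell (r3,c2): row 3 has {3,4}; column 2 has {2,5} → 1.
Cell (r4,c5): row 4 has {1,2,3,4}; column 5 has {3,4} → 5.
Cell (r5,c1): row 5 is empty so far; column 1 has {1,3,4,5} → 2.
Cell (r5,c4): row 5 has {2}; column 4 has {1,2,3,4} → 5.
Cell (r5,c5): row 5 has {2,5}; column 5 has {3,4,5} → 1.
Cell (r1,c2): row 1 has {1,4,5}; column 2 has {1,2,5} → 3.
Cell (r1,c3): row 1 has {1,3,4,5}; column 3 has {1,4} → 2.
Cell (r3,c3): row 3 has {1,3,4}; column 3 has {1,2,4} → 5.
Cell (r3,c5): row 3 has {1,3,4,5}; column 5 has {1,3,4,5} → 2.
Cell (r5,c2): row 5 has {1,2,5}; column 2 has {1,2,3,5} → 4.
Cell (r5,c3): row 5 has {1,2,4,5}; column 3 has {1,2,4,5} → 3.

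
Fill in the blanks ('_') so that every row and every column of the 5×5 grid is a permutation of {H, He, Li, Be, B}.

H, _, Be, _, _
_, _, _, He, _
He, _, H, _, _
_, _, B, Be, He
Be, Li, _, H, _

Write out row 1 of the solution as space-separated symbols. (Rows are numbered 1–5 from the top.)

H He Be B Li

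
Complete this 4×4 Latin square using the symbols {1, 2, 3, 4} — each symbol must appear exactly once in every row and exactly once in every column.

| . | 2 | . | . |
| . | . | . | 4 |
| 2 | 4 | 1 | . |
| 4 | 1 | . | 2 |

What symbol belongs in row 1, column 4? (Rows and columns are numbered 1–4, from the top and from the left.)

1

(r2,c2): row 2 has {4}; column 2 has {1,2,4}, so it must be 3.
(r2,c3): row 2 has {3,4}; column 3 has {1}, so it must be 2.
(r3,c4): row 3 has {1,2,4}; column 4 has {2,4}, so it must be 3.
(r4,c3): row 4 has {1,2,4}; column 3 has {1,2}, so it must be 3.
(r1,c3): row 1 has {2}; column 3 has {1,2,3}, so it must be 4.
(r1,c4): row 1 has {2,4}; column 4 has {2,3,4}, so it must be 1.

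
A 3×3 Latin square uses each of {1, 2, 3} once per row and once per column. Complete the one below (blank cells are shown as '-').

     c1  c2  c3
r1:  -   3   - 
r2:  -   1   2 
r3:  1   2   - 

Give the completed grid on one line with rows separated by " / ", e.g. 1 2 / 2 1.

At row 1, column 1: row 1 has {3}; column 1 has {1}; that leaves 2.
At row 1, column 3: row 1 has {2,3}; column 3 has {2}; that leaves 1.
At row 2, column 1: row 2 has {1,2}; column 1 has {1,2}; that leaves 3.
At row 3, column 3: row 3 has {1,2}; column 3 has {1,2}; that leaves 3.

2 3 1 / 3 1 2 / 1 2 3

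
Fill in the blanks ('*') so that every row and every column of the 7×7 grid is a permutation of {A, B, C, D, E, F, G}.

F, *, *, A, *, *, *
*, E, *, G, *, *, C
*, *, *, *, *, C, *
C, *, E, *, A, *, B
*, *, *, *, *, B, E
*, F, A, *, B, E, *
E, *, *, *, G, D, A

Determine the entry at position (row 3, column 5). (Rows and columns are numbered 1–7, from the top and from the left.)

D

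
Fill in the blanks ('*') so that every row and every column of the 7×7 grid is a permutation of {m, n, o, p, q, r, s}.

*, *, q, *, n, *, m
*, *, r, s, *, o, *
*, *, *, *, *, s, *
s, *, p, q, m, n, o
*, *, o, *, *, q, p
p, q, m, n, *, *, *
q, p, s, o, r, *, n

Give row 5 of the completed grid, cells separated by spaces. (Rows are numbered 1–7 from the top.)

r n o m s q p

(r2,c7) = q
(r3,c3) = n
(r3,c7) = r
(r4,c2) = r
(r5,c5) = s
(r6,c5) = o
(r6,c6) = r
(r6,c7) = s
(r7,c6) = m
(r1,c6) = p
(r2,c5) = p
(r3,c5) = q
(r1,c4) = r
(r5,c4) = m
(r1,c1) = o
(r1,c2) = s
(r3,c1) = m
(r3,c2) = o
(r3,c4) = p
(r5,c2) = n
(r2,c1) = n
(r2,c2) = m
(r5,c1) = r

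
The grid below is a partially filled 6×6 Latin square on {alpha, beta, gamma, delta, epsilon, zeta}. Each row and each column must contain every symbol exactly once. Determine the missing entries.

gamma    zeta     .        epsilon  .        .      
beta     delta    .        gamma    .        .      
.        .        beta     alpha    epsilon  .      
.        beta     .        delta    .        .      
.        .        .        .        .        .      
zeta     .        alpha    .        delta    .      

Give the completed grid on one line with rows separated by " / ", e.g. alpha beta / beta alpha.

row 1 has {gamma,epsilon,zeta}; column 3 has {alpha,beta} — only delta is left for (r1,c3).
row 3 has {alpha,beta,epsilon}; column 1 has {beta,gamma,zeta} — only delta is left for (r3,c1).
row 3 has {alpha,beta,delta,epsilon}; column 2 has {beta,delta,zeta} — only gamma is left for (r3,c2).
row 3 has {alpha,beta,gamma,delta,epsilon}; column 6 is empty so far — only zeta is left for (r3,c6).
row 6 has {alpha,delta,zeta}; column 2 has {beta,gamma,delta,zeta} — only epsilon is left for (r6,c2).
row 6 has {alpha,delta,epsilon,zeta}; column 4 has {alpha,gamma,delta,epsilon} — only beta is left for (r6,c4).
row 6 has {alpha,beta,delta,epsilon,zeta}; column 6 has {zeta} — only gamma is left for (r6,c6).
row 5 is empty so far; column 2 has {beta,gamma,delta,epsilon,zeta} — only alpha is left for (r5,c2).
row 5 has {alpha}; column 4 has {alpha,beta,gamma,delta,epsilon} — only zeta is left for (r5,c4).
row 5 has {alpha,zeta}; column 1 has {beta,gamma,delta,zeta} — only epsilon is left for (r5,c1).
row 5 has {alpha,epsilon,zeta}; column 3 has {alpha,beta,delta} — only gamma is left for (r5,c3).
row 5 has {alpha,gamma,epsilon,zeta}; column 5 has {delta,epsilon} — only beta is left for (r5,c5).
row 5 has {alpha,beta,gamma,epsilon,zeta}; column 6 has {gamma,zeta} — only delta is left for (r5,c6).
row 1 has {gamma,delta,epsilon,zeta}; column 5 has {beta,delta,epsilon} — only alpha is left for (r1,c5).
row 1 has {alpha,gamma,delta,epsilon,zeta}; column 6 has {gamma,delta,zeta} — only beta is left for (r1,c6).
row 2 has {beta,gamma,delta}; column 5 has {alpha,beta,delta,epsilon} — only zeta is left for (r2,c5).
row 4 has {beta,delta}; column 1 has {beta,gamma,delta,epsilon,zeta} — only alpha is left for (r4,c1).
row 4 has {alpha,beta,delta}; column 5 has {alpha,beta,delta,epsilon,zeta} — only gamma is left for (r4,c5).
row 4 has {alpha,beta,gamma,delta}; column 6 has {beta,gamma,delta,zeta} — only epsilon is left for (r4,c6).
row 2 has {beta,gamma,delta,zeta}; column 3 has {alpha,beta,gamma,delta} — only epsilon is left for (r2,c3).
row 2 has {beta,gamma,delta,epsilon,zeta}; column 6 has {beta,gamma,delta,epsilon,zeta} — only alpha is left for (r2,c6).
row 4 has {alpha,beta,gamma,delta,epsilon}; column 3 has {alpha,beta,gamma,delta,epsilon} — only zeta is left for (r4,c3).

gamma zeta delta epsilon alpha beta / beta delta epsilon gamma zeta alpha / delta gamma beta alpha epsilon zeta / alpha beta zeta delta gamma epsilon / epsilon alpha gamma zeta beta delta / zeta epsilon alpha beta delta gamma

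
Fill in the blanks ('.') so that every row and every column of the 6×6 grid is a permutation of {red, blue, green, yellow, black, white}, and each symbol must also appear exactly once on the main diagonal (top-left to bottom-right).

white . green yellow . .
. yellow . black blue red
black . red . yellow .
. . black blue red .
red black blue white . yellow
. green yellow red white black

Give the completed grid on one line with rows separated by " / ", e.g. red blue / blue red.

white red green yellow black blue / green yellow white black blue red / black blue red green yellow white / yellow white black blue red green / red black blue white green yellow / blue green yellow red white black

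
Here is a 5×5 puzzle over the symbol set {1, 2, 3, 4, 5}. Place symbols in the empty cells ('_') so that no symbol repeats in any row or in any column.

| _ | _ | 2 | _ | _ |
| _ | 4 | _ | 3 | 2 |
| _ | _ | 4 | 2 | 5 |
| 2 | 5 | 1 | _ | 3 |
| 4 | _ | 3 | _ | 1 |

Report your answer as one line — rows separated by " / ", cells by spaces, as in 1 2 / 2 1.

(r1,c5): row 1 has {2}; column 5 has {1,2,3,5}, so it must be 4.
(r2,c3): row 2 has {2,3,4}; column 3 has {1,2,3,4}, so it must be 5.
(r4,c4): row 4 has {1,2,3,5}; column 4 has {2,3}, so it must be 4.
(r5,c2): row 5 has {1,3,4}; column 2 has {4,5}, so it must be 2.
(r5,c4): row 5 has {1,2,3,4}; column 4 has {2,3,4}, so it must be 5.
(r1,c4): row 1 has {2,4}; column 4 has {2,3,4,5}, so it must be 1.
(r2,c1): row 2 has {2,3,4,5}; column 1 has {2,4}, so it must be 1.
(r3,c1): row 3 has {2,4,5}; column 1 has {1,2,4}, so it must be 3.
(r3,c2): row 3 has {2,3,4,5}; column 2 has {2,4,5}, so it must be 1.
(r1,c1): row 1 has {1,2,4}; column 1 has {1,2,3,4}, so it must be 5.
(r1,c2): row 1 has {1,2,4,5}; column 2 has {1,2,4,5}, so it must be 3.

5 3 2 1 4 / 1 4 5 3 2 / 3 1 4 2 5 / 2 5 1 4 3 / 4 2 3 5 1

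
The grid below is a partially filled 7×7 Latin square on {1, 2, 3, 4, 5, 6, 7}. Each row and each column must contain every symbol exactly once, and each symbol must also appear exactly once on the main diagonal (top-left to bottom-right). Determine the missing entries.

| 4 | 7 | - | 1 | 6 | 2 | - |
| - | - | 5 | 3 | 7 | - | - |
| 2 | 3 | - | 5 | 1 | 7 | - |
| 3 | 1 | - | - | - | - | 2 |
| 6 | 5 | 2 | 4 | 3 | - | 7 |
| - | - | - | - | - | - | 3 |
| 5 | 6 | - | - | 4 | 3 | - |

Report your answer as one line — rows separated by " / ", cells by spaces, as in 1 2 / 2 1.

4 7 3 1 6 2 5 / 1 2 5 3 7 4 6 / 2 3 6 5 1 7 4 / 3 1 4 7 5 6 2 / 6 5 2 4 3 1 7 / 7 4 1 6 2 5 3 / 5 6 7 2 4 3 1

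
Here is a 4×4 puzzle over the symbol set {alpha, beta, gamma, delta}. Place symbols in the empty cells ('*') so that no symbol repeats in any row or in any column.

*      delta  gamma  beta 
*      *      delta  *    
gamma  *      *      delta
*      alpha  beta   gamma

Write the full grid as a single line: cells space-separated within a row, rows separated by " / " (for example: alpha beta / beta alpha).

alpha delta gamma beta / beta gamma delta alpha / gamma beta alpha delta / delta alpha beta gamma

(r1,c1) = alpha
(r2,c1) = beta
(r2,c2) = gamma
(r2,c4) = alpha
(r3,c2) = beta
(r3,c3) = alpha
(r4,c1) = delta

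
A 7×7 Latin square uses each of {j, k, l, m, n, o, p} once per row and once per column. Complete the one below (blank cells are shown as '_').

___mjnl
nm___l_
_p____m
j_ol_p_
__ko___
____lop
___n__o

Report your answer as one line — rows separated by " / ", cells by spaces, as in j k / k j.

row 1 has {j,l,m,n}; column 3 has {k,o} — only p is left for (r1,c3).
row 2 has {l,m,n}; column 3 has {k,o,p} — only j is left for (r2,c3).
row 2 has {j,l,m,n}; column 7 has {l,m,o,p} — only k is left for (r2,c7).
row 4 has {j,l,o,p}; column 7 has {k,l,m,o,p} — only n is left for (r4,c7).
row 5 has {k,o}; column 7 has {k,l,m,n,o,p} — only j is left for (r5,c7).
row 2 has {j,k,l,m,n}; column 4 has {l,m,n,o} — only p is left for (r2,c4).
row 2 has {j,k,l,m,n,p}; column 5 has {j,l} — only o is left for (r2,c5).
row 4 has {j,l,n,o,p}; column 2 has {m,p} — only k is left for (r4,c2).
row 4 has {j,k,l,n,o,p}; column 5 has {j,l,o} — only m is left for (r4,c5).
row 5 has {j,k,o}; column 6 has {l,n,o,p} — only m is left for (r5,c6).
row 1 has {j,l,m,n,p}; column 2 has {k,m,p} — only o is left for (r1,c2).
row 1 has {j,l,m,n,o,p}; column 1 has {j,n} — only k is left for (r1,c1).
row 6 has {l,o,p}; column 1 has {j,k,n} — only m is left for (r6,c1).
row 6 has {l,m,o,p}; column 3 has {j,k,o,p} — only n is left for (r6,c3).
row 3 has {m,p}; column 3 has {j,k,n,o,p} — only l is left for (r3,c3).
row 6 has {l,m,n,o,p}; column 2 has {k,m,o,p} — only j is left for (r6,c2).
row 6 has {j,l,m,n,o,p}; column 4 has {l,m,n,o,p} — only k is left for (r6,c4).
row 7 has {n,o}; column 2 has {j,k,m,o,p} — only l is left for (r7,c2).
row 7 has {l,n,o}; column 3 has {j,k,l,n,o,p} — only m is left for (r7,c3).
row 3 has {l,m,p}; column 1 has {j,k,m,n} — only o is left for (r3,c1).
row 3 has {l,m,o,p}; column 4 has {k,l,m,n,o,p} — only j is left for (r3,c4).
row 3 has {j,l,m,o,p}; column 6 has {l,m,n,o,p} — only k is left for (r3,c6).
row 5 has {j,k,m,o}; column 2 has {j,k,l,m,o,p} — only n is left for (r5,c2).
row 5 has {j,k,m,n,o}; column 5 has {j,l,m,o} — only p is left for (r5,c5).
row 7 has {l,m,n,o}; column 1 has {j,k,m,n,o} — only p is left for (r7,c1).
row 7 has {l,m,n,o,p}; column 5 has {j,l,m,o,p} — only k is left for (r7,c5).
row 7 has {k,l,m,n,o,p}; column 6 has {k,l,m,n,o,p} — only j is left for (r7,c6).
row 3 has {j,k,l,m,o,p}; column 5 has {j,k,l,m,o,p} — only n is left for (r3,c5).
row 5 has {j,k,m,n,o,p}; column 1 has {j,k,m,n,o,p} — only l is left for (r5,c1).

k o p m j n l / n m j p o l k / o p l j n k m / j k o l m p n / l n k o p m j / m j n k l o p / p l m n k j o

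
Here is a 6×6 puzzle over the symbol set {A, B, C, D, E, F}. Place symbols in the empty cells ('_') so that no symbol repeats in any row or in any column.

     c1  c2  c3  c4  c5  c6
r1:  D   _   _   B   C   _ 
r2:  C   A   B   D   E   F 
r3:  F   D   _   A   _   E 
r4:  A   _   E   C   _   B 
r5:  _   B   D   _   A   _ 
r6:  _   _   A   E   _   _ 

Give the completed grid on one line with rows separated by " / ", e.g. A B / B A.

D E F B C A / C A B D E F / F D C A B E / A F E C D B / E B D F A C / B C A E F D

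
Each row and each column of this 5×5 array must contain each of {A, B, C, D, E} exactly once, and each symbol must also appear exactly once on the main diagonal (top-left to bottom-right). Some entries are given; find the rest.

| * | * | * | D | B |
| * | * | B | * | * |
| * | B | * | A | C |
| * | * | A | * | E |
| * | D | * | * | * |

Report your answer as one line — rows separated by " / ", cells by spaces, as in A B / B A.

C A E D B / A E B C D / E B D A C / D C A B E / B D C E A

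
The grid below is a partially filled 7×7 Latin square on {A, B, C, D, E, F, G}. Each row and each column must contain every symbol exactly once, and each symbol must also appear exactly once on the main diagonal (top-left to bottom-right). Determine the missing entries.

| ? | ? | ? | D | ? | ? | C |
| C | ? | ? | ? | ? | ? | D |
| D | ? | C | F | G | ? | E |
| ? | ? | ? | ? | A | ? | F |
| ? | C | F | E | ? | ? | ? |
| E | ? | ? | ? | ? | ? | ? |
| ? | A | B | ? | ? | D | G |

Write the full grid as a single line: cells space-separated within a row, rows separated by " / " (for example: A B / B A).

A F G D B E C / C E A G F B D / D B C F G A E / G D E B A C F / B C F E D G A / E G D A C F B / F A B C E D G

(r3,c2) = B
(r3,c6) = A
(r4,c4) = B
(r5,c5) = D
(r6,c6) = F
(r7,c1) = F
(r7,c4) = C
(r7,c5) = E
(r1,c1) = A
(r2,c2) = E
(r4,c1) = G
(r4,c2) = D
(r4,c3) = E
(r4,c6) = C
(r5,c1) = B
(r5,c6) = G
(r5,c7) = A
(r6,c2) = G
(r6,c4) = A
(r6,c7) = B
(r1,c2) = F
(r1,c3) = G
(r1,c5) = B
(r1,c6) = E
(r2,c3) = A
(r2,c4) = G
(r2,c5) = F
(r2,c6) = B
(r6,c3) = D
(r6,c5) = C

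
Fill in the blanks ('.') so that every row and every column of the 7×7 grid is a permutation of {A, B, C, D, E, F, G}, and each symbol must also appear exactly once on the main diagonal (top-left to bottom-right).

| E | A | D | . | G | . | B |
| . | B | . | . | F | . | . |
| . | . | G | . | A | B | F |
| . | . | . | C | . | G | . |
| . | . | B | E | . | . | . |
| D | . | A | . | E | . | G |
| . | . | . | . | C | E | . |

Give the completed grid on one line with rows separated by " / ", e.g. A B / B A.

E A D F G C B / G B C A F D E / C E G D A B F / A F E C B G D / F G B E D A C / D C A B E F G / B D F G C E A

(r1,c4) = F
(r1,c6) = C
(r3,c1) = C
(r3,c4) = D
(r5,c5) = D
(r6,c4) = B
(r6,c6) = F
(r7,c3) = F
(r7,c7) = A
(r3,c2) = E
(r4,c3) = E
(r4,c5) = B
(r4,c7) = D
(r5,c6) = A
(r5,c7) = C
(r6,c2) = C
(r7,c4) = G
(r2,c3) = C
(r2,c4) = A
(r2,c6) = D
(r2,c7) = E
(r4,c2) = F
(r5,c2) = G
(r7,c1) = B
(r7,c2) = D
(r2,c1) = G
(r4,c1) = A
(r5,c1) = F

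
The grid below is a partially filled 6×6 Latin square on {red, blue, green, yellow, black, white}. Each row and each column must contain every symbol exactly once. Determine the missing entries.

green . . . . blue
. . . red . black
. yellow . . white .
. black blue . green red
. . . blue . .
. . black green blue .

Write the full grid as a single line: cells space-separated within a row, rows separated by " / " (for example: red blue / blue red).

green red white yellow black blue / white blue green red yellow black / blue yellow red black white green / yellow black blue white green red / black green yellow blue red white / red white black green blue yellow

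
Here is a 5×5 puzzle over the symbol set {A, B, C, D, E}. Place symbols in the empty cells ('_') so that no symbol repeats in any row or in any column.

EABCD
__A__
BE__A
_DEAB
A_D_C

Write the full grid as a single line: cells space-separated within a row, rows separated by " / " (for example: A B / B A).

E A B C D / D C A B E / B E C D A / C D E A B / A B D E C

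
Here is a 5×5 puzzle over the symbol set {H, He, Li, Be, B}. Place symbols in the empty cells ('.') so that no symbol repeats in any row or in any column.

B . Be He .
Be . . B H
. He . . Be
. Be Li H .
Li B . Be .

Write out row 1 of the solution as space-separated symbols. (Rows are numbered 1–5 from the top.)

B H Be He Li

row 1 has {He,Be,B}; column 5 has {H,Be} — only Li is left for (r1,c5).
row 2 has {H,Be,B}; column 2 has {He,Be,B} — only Li is left for (r2,c2).
row 2 has {H,Li,Be,B}; column 3 has {Li,Be} — only He is left for (r2,c3).
row 3 has {He,Be}; column 1 has {Li,Be,B} — only H is left for (r3,c1).
row 3 has {H,He,Be}; column 3 has {He,Li,Be} — only B is left for (r3,c3).
row 3 has {H,He,Be,B}; column 4 has {H,He,Be,B} — only Li is left for (r3,c4).
row 4 has {H,Li,Be}; column 1 has {H,Li,Be,B} — only He is left for (r4,c1).
row 4 has {H,He,Li,Be}; column 5 has {H,Li,Be} — only B is left for (r4,c5).
row 5 has {Li,Be,B}; column 3 has {He,Li,Be,B} — only H is left for (r5,c3).
row 5 has {H,Li,Be,B}; column 5 has {H,Li,Be,B} — only He is left for (r5,c5).
row 1 has {He,Li,Be,B}; column 2 has {He,Li,Be,B} — only H is left for (r1,c2).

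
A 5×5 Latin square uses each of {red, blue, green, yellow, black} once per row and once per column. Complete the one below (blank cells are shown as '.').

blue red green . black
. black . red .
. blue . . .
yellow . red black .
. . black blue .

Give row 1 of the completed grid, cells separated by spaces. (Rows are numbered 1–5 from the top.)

blue red green yellow black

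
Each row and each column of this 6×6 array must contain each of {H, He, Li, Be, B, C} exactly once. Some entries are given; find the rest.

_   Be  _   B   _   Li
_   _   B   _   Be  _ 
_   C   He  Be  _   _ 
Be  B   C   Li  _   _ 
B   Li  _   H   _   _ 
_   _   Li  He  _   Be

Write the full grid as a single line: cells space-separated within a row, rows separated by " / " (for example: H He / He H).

He Be H B C Li / Li He B C Be H / H C He Be Li B / Be B C Li H He / B Li Be H He C / C H Li He B Be

row 1 has {Li,Be,B}; column 3 has {He,Li,B,C} — only H is left for (r1,c3).
row 2 has {Be,B}; column 4 has {H,He,Li,Be,B} — only C is left for (r2,c4).
row 5 has {H,Li,B}; column 3 has {H,He,Li,B,C} — only Be is left for (r5,c3).
row 6 has {He,Li,Be}; column 2 has {Li,Be,B,C} — only H is left for (r6,c2).
row 2 has {Be,B,C}; column 2 has {H,Li,Be,B,C} — only He is left for (r2,c2).
row 2 has {He,Be,B,C}; column 6 has {Li,Be} — only H is left for (r2,c6).
row 3 has {He,Be,C}; column 6 has {H,Li,Be} — only B is left for (r3,c6).
row 4 has {Li,Be,B,C}; column 6 has {H,Li,Be,B} — only He is left for (r4,c6).
row 5 has {H,Li,Be,B}; column 6 has {H,He,Li,Be,B} — only C is left for (r5,c6).
row 6 has {H,He,Li,Be}; column 1 has {Be,B} — only C is left for (r6,c1).
row 6 has {H,He,Li,Be,C}; column 5 has {Be} — only B is left for (r6,c5).
row 1 has {H,Li,Be,B}; column 1 has {Be,B,C} — only He is left for (r1,c1).
row 1 has {H,He,Li,Be,B}; column 5 has {Be,B} — only C is left for (r1,c5).
row 2 has {H,He,Be,B,C}; column 1 has {He,Be,B,C} — only Li is left for (r2,c1).
row 3 has {He,Be,B,C}; column 1 has {He,Li,Be,B,C} — only H is left for (r3,c1).
row 3 has {H,He,Be,B,C}; column 5 has {Be,B,C} — only Li is left for (r3,c5).
row 4 has {He,Li,Be,B,C}; column 5 has {Li,Be,B,C} — only H is left for (r4,c5).
row 5 has {H,Li,Be,B,C}; column 5 has {H,Li,Be,B,C} — only He is left for (r5,c5).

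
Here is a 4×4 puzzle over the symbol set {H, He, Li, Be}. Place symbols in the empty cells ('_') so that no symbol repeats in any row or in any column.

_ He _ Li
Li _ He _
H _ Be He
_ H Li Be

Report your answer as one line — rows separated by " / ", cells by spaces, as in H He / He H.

Be He H Li / Li Be He H / H Li Be He / He H Li Be

At row 1, column 1: row 1 has {He,Li}; column 1 has {H,Li}; that leaves Be.
At row 1, column 3: row 1 has {He,Li,Be}; column 3 has {He,Li,Be}; that leaves H.
At row 2, column 2: row 2 has {He,Li}; column 2 has {H,He}; that leaves Be.
At row 2, column 4: row 2 has {He,Li,Be}; column 4 has {He,Li,Be}; that leaves H.
At row 3, column 2: row 3 has {H,He,Be}; column 2 has {H,He,Be}; that leaves Li.
At row 4, column 1: row 4 has {H,Li,Be}; column 1 has {H,Li,Be}; that leaves He.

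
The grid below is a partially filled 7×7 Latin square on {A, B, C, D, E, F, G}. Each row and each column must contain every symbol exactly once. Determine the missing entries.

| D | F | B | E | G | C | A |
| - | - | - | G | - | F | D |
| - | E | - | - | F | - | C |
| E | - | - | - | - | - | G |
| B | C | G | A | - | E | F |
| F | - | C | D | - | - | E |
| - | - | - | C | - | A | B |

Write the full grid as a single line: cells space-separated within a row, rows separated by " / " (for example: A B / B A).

D F B E G C A / C A E G B F D / A E D B F G C / E B A F C D G / B C G A D E F / F G C D A B E / G D F C E A B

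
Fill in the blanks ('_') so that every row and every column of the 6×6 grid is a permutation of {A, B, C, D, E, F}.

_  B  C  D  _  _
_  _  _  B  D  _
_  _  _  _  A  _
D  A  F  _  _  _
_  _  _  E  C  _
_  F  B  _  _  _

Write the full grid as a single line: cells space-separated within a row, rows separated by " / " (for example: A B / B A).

E B C D F A / A C E B D F / B E D F A C / D A F C B E / F D A E C B / C F B A E D

(r4,c4) = C
(r5,c2) = D
(r5,c3) = A
(r6,c4) = A
(r6,c5) = E
(r1,c5) = F
(r2,c3) = E
(r3,c3) = D
(r3,c4) = F
(r4,c5) = B
(r4,c6) = E
(r6,c1) = C
(r6,c6) = D
(r1,c6) = A
(r2,c2) = C
(r2,c6) = F
(r3,c2) = E
(r5,c6) = B
(r1,c1) = E
(r2,c1) = A
(r3,c1) = B
(r3,c6) = C
(r5,c1) = F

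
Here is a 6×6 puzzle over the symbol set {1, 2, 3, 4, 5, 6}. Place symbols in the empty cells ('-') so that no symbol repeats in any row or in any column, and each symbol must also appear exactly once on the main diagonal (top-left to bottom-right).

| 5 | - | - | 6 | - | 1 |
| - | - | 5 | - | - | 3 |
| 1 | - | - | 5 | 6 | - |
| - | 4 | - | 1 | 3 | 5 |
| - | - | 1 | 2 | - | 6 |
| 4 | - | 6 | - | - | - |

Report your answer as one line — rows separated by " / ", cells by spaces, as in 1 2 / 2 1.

Cell (r2,c4): row 2 has {3,5}; column 4 has {1,2,5,6} → 4.
Cell (r4,c3): row 4 has {1,3,4,5}; column 3 has {1,5,6} → 2.
Cell (r5,c1): row 5 has {1,2,6}; column 1 has {1,4,5} → 3.
Cell (r5,c2): row 5 has {1,2,3,6}; column 2 has {4} → 5.
Cell (r5,c5): row 5 has {1,2,3,5,6}; column 5 has {3,6}; the diagonal has {1,5} → 4.
Cell (r6,c4): row 6 has {4,6}; column 4 has {1,2,4,5,6} → 3.
Cell (r6,c6): row 6 has {3,4,6}; column 6 has {1,3,5,6}; the diagonal has {1,4,5} → 2.
Cell (r1,c5): row 1 has {1,5,6}; column 5 has {3,4,6} → 2.
Cell (r2,c2): row 2 has {3,4,5}; column 2 has {4,5}; the diagonal has {1,2,4,5} → 6.
Cell (r2,c5): row 2 has {3,4,5,6}; column 5 has {2,3,4,6} → 1.
Cell (r3,c3): row 3 has {1,5,6}; column 3 has {1,2,5,6}; the diagonal has {1,2,4,5,6} → 3.
Cell (r3,c6): row 3 has {1,3,5,6}; column 6 has {1,2,3,5,6} → 4.
Cell (r4,c1): row 4 has {1,2,3,4,5}; column 1 has {1,3,4,5} → 6.
Cell (r6,c2): row 6 has {2,3,4,6}; column 2 has {4,5,6} → 1.
Cell (r6,c5): row 6 has {1,2,3,4,6}; column 5 has {1,2,3,4,6} → 5.
Cell (r1,c2): row 1 has {1,2,5,6}; column 2 has {1,4,5,6} → 3.
Cell (r1,c3): row 1 has {1,2,3,5,6}; column 3 has {1,2,3,5,6} → 4.
Cell (r2,c1): row 2 has {1,3,4,5,6}; column 1 has {1,3,4,5,6} → 2.
Cell (r3,c2): row 3 has {1,3,4,5,6}; column 2 has {1,3,4,5,6} → 2.

5 3 4 6 2 1 / 2 6 5 4 1 3 / 1 2 3 5 6 4 / 6 4 2 1 3 5 / 3 5 1 2 4 6 / 4 1 6 3 5 2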